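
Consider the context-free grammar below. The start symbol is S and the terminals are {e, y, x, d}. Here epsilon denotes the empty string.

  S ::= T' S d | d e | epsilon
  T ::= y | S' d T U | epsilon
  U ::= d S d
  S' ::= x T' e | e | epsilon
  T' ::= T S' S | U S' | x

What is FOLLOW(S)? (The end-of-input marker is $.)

{$, d, e, x, y}

FIRST(U): from U::=d S d we get {d}. So FIRST(U) = {d}.
FIRST(S'): from S'::=x T' e we get {x}; from S'::=e we get {e}; from S'::=epsilon we get {epsilon}. So FIRST(S') = {epsilon, e, x}.
FIRST(T): from T::=y we get {y}; from T::=S' d T U we get {d, e, x}; from T::=epsilon we get {epsilon}. So FIRST(T) = {epsilon, d, e, x, y}.
FIRST(S): from S::=T' S d we get {d, e, x, y}; from S::=d e we get {d}; from S::=epsilon we get {epsilon}. So FIRST(S) = {epsilon, d, e, x, y}.
FIRST(T'): from T'::=T S' S we get {epsilon, d, e, x, y}; from T'::=U S' we get {d}; from T'::=x we get {x}. So FIRST(T') = {epsilon, d, e, x, y}.
FOLLOW(S) includes $ since S is the start symbol.
FOLLOW(T'): in S::=T' S d, T' is followed by S d with FIRST {d, e, x, y}; in S'::=x T' e, T' is followed by e with FIRST {e}. Thus FOLLOW(T') = {d, e, x, y}.
FOLLOW(S): in S::=T' S d, S is followed by d with FIRST {d}; in U::=d S d, S is followed by d with FIRST {d}; in T'::=T S' S, the suffix after S is empty, so FOLLOW(S) ⊇ FOLLOW(T') = {d, e, x, y}. Thus FOLLOW(S) = {$, d, e, x, y}.
FOLLOW(T): in T::=S' d T U, T is followed by U with FIRST {d}; in T'::=T S' S, T is followed by S' S with FIRST {epsilon, d, e, x, y}; in T'::=T S' S, the suffix after T is nullable, so FOLLOW(T) ⊇ FOLLOW(T') = {d, e, x, y}. Thus FOLLOW(T) = {d, e, x, y}.
FOLLOW(U): in T::=S' d T U, the suffix after U is empty, so FOLLOW(U) ⊇ FOLLOW(T) = {d, e, x, y}; in T'::=U S', U is followed by S' with FIRST {epsilon, e, x}; in T'::=U S', the suffix after U is nullable, so FOLLOW(U) ⊇ FOLLOW(T') = {d, e, x, y}. Thus FOLLOW(U) = {d, e, x, y}.
FOLLOW(S'): in T::=S' d T U, S' is followed by d T U with FIRST {d}; in T'::=T S' S, S' is followed by S with FIRST {epsilon, d, e, x, y}; in T'::=T S' S, the suffix after S' is nullable, so FOLLOW(S') ⊇ FOLLOW(T') = {d, e, x, y}; in T'::=U S', the suffix after S' is empty, so FOLLOW(S') ⊇ FOLLOW(T') = {d, e, x, y}. Thus FOLLOW(S') = {d, e, x, y}.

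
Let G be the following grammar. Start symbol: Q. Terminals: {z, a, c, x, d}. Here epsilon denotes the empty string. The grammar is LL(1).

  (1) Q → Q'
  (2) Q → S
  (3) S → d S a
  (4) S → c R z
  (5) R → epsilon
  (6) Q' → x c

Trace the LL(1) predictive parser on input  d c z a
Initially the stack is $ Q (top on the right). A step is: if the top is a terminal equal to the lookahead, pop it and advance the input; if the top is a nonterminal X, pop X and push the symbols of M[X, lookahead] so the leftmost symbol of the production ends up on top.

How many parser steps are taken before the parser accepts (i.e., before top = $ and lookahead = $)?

8

     Stack      Input      Action
  1  $ Q        d c z a $  expand Q → S
  2  $ S        d c z a $  expand S → d S a
  3  $ a S d    d c z a $  match d
  4  $ a S      c z a $    expand S → c R z
  5  $ a z R c  c z a $    match c
  6  $ a z R    z a $      expand R → epsilon
  7  $ a z      z a $      match z
  8  $ a        a $        match a
Accept reached after 8 steps.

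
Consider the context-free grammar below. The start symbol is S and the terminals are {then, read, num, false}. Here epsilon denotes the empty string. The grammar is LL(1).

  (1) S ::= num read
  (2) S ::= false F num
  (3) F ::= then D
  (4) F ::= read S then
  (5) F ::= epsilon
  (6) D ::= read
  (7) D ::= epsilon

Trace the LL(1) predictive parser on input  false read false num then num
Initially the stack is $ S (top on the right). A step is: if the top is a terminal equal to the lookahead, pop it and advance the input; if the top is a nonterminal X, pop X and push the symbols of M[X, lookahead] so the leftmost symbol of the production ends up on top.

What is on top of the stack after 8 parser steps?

     Stack                   Input                            Action
  1  $ S                     false read false num then num $  expand S ::= false F num
  2  $ num F false           false read false num then num $  match false
  3  $ num F                 read false num then num $        expand F ::= read S then
  4  $ num then S read       read false num then num $        match read
  5  $ num then S            false num then num $             expand S ::= false F num
  6  $ num then num F false  false num then num $             match false
  7  $ num then num F        num then num $                   expand F ::= epsilon
  8  $ num then num          num then num $                   match num
Stack after step 8: $ num then (top = then).

then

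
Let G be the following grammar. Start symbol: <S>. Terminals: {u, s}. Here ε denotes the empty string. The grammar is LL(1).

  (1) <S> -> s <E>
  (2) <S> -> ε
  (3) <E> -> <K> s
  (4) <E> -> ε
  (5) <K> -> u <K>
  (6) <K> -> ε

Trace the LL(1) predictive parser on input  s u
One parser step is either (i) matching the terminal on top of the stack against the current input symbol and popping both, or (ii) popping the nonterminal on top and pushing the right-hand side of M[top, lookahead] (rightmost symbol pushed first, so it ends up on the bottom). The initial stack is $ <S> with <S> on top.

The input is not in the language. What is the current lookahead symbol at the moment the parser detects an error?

$

step 1: stack=$ <S>  input=s u $  — expand <S> -> s <E>
step 2: stack=$ <E> s  input=s u $  — match s
step 3: stack=$ <E>  input=u $  — expand <E> -> <K> s
step 4: stack=$ s <K>  input=u $  — expand <K> -> u <K>
step 5: stack=$ s <K> u  input=u $  — match u
step 6: stack=$ s <K>  input=$  — error: M[<K>, $] is empty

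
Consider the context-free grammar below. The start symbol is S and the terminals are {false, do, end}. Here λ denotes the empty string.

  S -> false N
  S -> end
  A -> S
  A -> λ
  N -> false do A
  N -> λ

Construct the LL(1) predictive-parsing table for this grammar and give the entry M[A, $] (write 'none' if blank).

FIRST(S) = {end, false}
FIRST(N) = {λ, false}
FIRST(A) = {λ, end, false}  (via S)
FOLLOW(S) includes $ since S is the start symbol.
FOLLOW(N): in S->false N, the suffix after N is empty, so FOLLOW(N) ⊇ FOLLOW(S) = {$}. Thus FOLLOW(N) = {$}.
FOLLOW(A): in N->false do A, the suffix after A is empty, so FOLLOW(A) ⊇ FOLLOW(N) = {$}. Thus FOLLOW(A) = {$}.
For A -> S: FIRST(S) = {end, false}, so it goes in M[A, t] for t ∈ {end, false}.
For A -> λ: FIRST(λ) = {λ}, so it goes in M[A, t] for t ∈ {}; since λ ∈ FIRST, also for every t ∈ FOLLOW(A) = {$}.

A -> λ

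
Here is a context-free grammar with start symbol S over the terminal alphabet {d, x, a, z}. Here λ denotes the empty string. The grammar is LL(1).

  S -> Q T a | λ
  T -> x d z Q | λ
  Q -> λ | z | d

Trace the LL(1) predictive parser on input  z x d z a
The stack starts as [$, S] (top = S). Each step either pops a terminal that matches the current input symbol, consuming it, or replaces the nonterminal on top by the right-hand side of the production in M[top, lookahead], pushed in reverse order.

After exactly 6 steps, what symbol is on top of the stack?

     Stack        Input        Action
  1  $ S          z x d z a $  expand S -> Q T a
  2  $ a T Q      z x d z a $  expand Q -> z
  3  $ a T z      z x d z a $  match z
  4  $ a T        x d z a $    expand T -> x d z Q
  5  $ a Q z d x  x d z a $    match x
  6  $ a Q z d    d z a $      match d
Stack after step 6: $ a Q z (top = z).

z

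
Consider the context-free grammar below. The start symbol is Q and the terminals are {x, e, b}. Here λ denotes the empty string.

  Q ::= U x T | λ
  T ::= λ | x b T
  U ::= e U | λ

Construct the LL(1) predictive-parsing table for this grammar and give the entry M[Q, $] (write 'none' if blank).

Q ::= λ

FIRST(T) = {λ, x}
FIRST(U) = {λ, e}
FIRST(Q) = {λ, e, x}  (via U x T)
FOLLOW(Q) includes $ since Q is the start symbol.
FOLLOW(Q): Q appears on no right-hand side. Thus FOLLOW(Q) = {$}.
For Q ::= U x T: FIRST(U x T) = {e, x}, so it goes in M[Q, t] for t ∈ {e, x}.
For Q ::= λ: FIRST(λ) = {λ}, so it goes in M[Q, t] for t ∈ {}; since λ ∈ FIRST, also for every t ∈ FOLLOW(Q) = {$}.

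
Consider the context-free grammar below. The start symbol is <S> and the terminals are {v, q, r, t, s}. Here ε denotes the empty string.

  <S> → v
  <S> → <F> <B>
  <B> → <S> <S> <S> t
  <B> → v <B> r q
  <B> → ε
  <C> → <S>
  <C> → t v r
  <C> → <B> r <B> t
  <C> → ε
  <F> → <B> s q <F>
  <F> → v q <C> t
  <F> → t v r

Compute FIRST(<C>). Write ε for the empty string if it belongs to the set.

{ε, r, s, t, v}

FIRST(<S>): from <S>→v we get {v}; from <S>→<F> <B> we get {s, t, v}. So FIRST(<S>) = {s, t, v}.
FIRST(<B>): from <B>→<S> <S> <S> t we get {s, t, v}; from <B>→v <B> r q we get {v}; from <B>→ε we get {ε}. So FIRST(<B>) = {ε, s, t, v}.
FIRST(<C>): from <C>→<S> we get {s, t, v}; from <C>→t v r we get {t}; from <C>→<B> r <B> t we get {r, s, t, v}; from <C>→ε we get {ε}. So FIRST(<C>) = {ε, r, s, t, v}.
FIRST(<F>): from <F>→<B> s q <F> we get {s, t, v}; from <F>→v q <C> t we get {v}; from <F>→t v r we get {t}. So FIRST(<F>) = {s, t, v}.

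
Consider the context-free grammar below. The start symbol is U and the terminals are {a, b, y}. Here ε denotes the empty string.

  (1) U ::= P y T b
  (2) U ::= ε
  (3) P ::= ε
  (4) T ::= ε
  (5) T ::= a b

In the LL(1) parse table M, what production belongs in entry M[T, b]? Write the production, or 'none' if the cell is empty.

T ::= ε

FIRST(P): from P::=ε we get {ε}. So FIRST(P) = {ε}.
FIRST(T): from T::=ε we get {ε}; from T::=a b we get {a}. So FIRST(T) = {ε, a}.
FIRST(U): from U::=P y T b we get {y}; from U::=ε we get {ε}. So FIRST(U) = {ε, y}.
FOLLOW(U) includes $ since U is the start symbol.
FOLLOW(T): in U::=P y T b, T is followed by b with FIRST {b}. Thus FOLLOW(T) = {b}.
For T ::= ε: FIRST(ε) = {ε}, so it goes in M[T, t] for t ∈ {}; since ε ∈ FIRST, also for every t ∈ FOLLOW(T) = {b}.
For T ::= a b: FIRST(a b) = {a}, so it goes in M[T, t] for t ∈ {a}.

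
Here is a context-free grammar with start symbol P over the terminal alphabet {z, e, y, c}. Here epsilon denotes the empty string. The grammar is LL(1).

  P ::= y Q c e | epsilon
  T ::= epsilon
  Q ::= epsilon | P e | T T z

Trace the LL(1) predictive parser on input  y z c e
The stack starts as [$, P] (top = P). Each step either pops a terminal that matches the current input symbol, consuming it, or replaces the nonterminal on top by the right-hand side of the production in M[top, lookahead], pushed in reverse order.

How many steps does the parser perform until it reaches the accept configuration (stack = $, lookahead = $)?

     Stack        Input      Action
  1  $ P          y z c e $  expand P ::= y Q c e
  2  $ e c Q y    y z c e $  match y
  3  $ e c Q      z c e $    expand Q ::= T T z
  4  $ e c z T T  z c e $    expand T ::= epsilon
  5  $ e c z T    z c e $    expand T ::= epsilon
  6  $ e c z      z c e $    match z
  7  $ e c        c e $      match c
  8  $ e          e $        match e
Accept reached after 8 steps.

8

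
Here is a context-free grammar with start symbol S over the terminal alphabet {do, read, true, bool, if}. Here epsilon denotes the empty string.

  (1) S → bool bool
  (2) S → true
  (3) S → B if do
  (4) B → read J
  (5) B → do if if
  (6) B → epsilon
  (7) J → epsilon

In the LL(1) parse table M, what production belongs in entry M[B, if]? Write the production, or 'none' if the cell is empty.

FIRST(B) = {epsilon, do, read}
FIRST(J) = {epsilon}
FIRST(S) = {bool, do, if, read, true}  (via B if do)
FOLLOW(S) includes $ since S is the start symbol.
FOLLOW(B): in S→B if do, B is followed by if do with FIRST {if}. Thus FOLLOW(B) = {if}.
For B → read J: FIRST(read J) = {read}, so it goes in M[B, t] for t ∈ {read}.
For B → do if if: FIRST(do if if) = {do}, so it goes in M[B, t] for t ∈ {do}.
For B → epsilon: FIRST(epsilon) = {epsilon}, so it goes in M[B, t] for t ∈ {}; since epsilon ∈ FIRST, also for every t ∈ FOLLOW(B) = {if}.

B → epsilon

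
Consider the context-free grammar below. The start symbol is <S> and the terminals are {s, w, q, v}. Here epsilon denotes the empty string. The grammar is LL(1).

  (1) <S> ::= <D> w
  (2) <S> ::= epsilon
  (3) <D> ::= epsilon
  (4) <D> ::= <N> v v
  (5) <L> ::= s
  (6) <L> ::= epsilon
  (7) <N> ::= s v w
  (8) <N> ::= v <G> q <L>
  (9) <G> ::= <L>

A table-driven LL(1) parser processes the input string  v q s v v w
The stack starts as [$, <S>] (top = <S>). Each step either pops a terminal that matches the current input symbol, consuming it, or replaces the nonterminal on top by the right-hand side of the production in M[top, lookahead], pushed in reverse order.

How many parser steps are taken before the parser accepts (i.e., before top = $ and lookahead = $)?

12

step 1: stack=$ <S>  input=v q s v v w $  — expand <S> ::= <D> w
step 2: stack=$ w <D>  input=v q s v v w $  — expand <D> ::= <N> v v
step 3: stack=$ w v v <N>  input=v q s v v w $  — expand <N> ::= v <G> q <L>
step 4: stack=$ w v v <L> q <G> v  input=v q s v v w $  — match v
step 5: stack=$ w v v <L> q <G>  input=q s v v w $  — expand <G> ::= <L>
step 6: stack=$ w v v <L> q <L>  input=q s v v w $  — expand <L> ::= epsilon
step 7: stack=$ w v v <L> q  input=q s v v w $  — match q
step 8: stack=$ w v v <L>  input=s v v w $  — expand <L> ::= s
step 9: stack=$ w v v s  input=s v v w $  — match s
step 10: stack=$ w v v  input=v v w $  — match v
step 11: stack=$ w v  input=v w $  — match v
step 12: stack=$ w  input=w $  — match w
Accept reached after 12 steps.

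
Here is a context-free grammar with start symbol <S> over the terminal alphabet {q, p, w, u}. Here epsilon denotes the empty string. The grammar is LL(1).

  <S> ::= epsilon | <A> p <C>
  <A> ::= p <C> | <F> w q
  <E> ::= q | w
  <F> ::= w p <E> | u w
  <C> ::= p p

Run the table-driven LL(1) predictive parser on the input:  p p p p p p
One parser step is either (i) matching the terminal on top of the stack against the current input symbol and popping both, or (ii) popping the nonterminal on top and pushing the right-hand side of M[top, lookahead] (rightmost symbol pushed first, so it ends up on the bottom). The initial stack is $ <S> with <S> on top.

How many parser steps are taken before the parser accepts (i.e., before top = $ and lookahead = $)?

10

      Stack          Input          Action
   1  $ <S>          p p p p p p $  expand <S> ::= <A> p <C>
   2  $ <C> p <A>    p p p p p p $  expand <A> ::= p <C>
   3  $ <C> p <C> p  p p p p p p $  match p
   4  $ <C> p <C>    p p p p p $    expand <C> ::= p p
   5  $ <C> p p p    p p p p p $    match p
   6  $ <C> p p      p p p p $      match p
   7  $ <C> p        p p p $        match p
   8  $ <C>          p p $          expand <C> ::= p p
   9  $ p p          p p $          match p
  10  $ p            p $            match p
Accept reached after 10 steps.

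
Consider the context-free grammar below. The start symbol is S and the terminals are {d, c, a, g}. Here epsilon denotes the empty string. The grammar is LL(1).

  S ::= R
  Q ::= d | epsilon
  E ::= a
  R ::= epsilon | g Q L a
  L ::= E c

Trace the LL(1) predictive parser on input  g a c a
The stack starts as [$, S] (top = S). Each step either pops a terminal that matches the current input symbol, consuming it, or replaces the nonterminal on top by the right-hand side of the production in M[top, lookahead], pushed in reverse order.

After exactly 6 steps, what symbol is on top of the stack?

step 1: stack=$ S  input=g a c a $  — expand S ::= R
step 2: stack=$ R  input=g a c a $  — expand R ::= g Q L a
step 3: stack=$ a L Q g  input=g a c a $  — match g
step 4: stack=$ a L Q  input=a c a $  — expand Q ::= epsilon
step 5: stack=$ a L  input=a c a $  — expand L ::= E c
step 6: stack=$ a c E  input=a c a $  — expand E ::= a
Stack after step 6: $ a c a (top = a).

a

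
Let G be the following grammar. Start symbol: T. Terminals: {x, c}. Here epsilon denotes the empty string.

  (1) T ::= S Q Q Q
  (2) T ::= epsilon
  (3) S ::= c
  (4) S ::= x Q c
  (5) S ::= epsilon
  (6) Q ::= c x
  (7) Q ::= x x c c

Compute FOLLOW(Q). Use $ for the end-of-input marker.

FIRST(S) = {epsilon, c, x}
FIRST(Q) = {c, x}
FIRST(T) = {epsilon, c, x}  (via S Q Q Q)
FOLLOW(T) includes $ since T is the start symbol.
FOLLOW(T): T appears on no right-hand side. Thus FOLLOW(T) = {$}.
FOLLOW(S): in T::=S Q Q Q, S is followed by Q Q Q with FIRST {c, x}. Thus FOLLOW(S) = {c, x}.
FOLLOW(Q): in T::=S Q Q Q (occurrence 1), Q is followed by Q Q with FIRST {c, x}; in T::=S Q Q Q (occurrence 2), Q is followed by Q with FIRST {c, x}; in T::=S Q Q Q (occurrence 3), the suffix after Q is empty, so FOLLOW(Q) ⊇ FOLLOW(T) = {$}; in S::=x Q c, Q is followed by c with FIRST {c}. Thus FOLLOW(Q) = {$, c, x}.

{$, c, x}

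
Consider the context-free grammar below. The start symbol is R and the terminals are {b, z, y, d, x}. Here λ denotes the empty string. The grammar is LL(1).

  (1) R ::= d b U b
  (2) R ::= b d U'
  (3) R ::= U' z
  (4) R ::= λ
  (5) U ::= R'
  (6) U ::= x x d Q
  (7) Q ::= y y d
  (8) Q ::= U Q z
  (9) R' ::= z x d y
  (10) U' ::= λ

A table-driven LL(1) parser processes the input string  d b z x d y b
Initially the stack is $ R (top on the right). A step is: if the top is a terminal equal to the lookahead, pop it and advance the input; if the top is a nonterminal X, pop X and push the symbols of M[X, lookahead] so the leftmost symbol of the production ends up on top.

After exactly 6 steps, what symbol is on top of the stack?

x

     Stack        Input            Action
  1  $ R          d b z x d y b $  expand R ::= d b U b
  2  $ b U b d    d b z x d y b $  match d
  3  $ b U b      b z x d y b $    match b
  4  $ b U        z x d y b $      expand U ::= R'
  5  $ b R'       z x d y b $      expand R' ::= z x d y
  6  $ b y d x z  z x d y b $      match z
Stack after step 6: $ b y d x (top = x).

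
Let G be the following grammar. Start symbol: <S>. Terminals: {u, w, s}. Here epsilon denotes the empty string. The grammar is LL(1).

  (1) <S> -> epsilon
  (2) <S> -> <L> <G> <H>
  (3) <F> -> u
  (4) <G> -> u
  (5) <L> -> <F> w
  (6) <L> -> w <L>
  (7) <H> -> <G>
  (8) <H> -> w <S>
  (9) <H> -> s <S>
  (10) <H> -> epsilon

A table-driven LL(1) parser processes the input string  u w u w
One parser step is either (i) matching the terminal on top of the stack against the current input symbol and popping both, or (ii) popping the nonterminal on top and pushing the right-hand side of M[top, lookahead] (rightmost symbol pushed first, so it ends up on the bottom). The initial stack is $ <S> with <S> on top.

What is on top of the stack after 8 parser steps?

     Stack            Input      Action
  1  $ <S>            u w u w $  expand <S> -> <L> <G> <H>
  2  $ <H> <G> <L>    u w u w $  expand <L> -> <F> w
  3  $ <H> <G> w <F>  u w u w $  expand <F> -> u
  4  $ <H> <G> w u    u w u w $  match u
  5  $ <H> <G> w      w u w $    match w
  6  $ <H> <G>        u w $      expand <G> -> u
  7  $ <H> u          u w $      match u
  8  $ <H>            w $        expand <H> -> w <S>
Stack after step 8: $ <S> w (top = w).

w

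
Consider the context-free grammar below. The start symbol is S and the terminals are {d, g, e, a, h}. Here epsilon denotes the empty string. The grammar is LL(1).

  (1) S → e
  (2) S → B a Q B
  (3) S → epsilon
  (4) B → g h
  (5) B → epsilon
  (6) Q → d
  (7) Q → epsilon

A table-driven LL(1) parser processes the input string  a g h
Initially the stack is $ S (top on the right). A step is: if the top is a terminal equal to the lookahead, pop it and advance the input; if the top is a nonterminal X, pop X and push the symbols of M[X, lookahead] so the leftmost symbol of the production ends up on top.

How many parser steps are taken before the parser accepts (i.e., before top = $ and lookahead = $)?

     Stack      Input    Action
  1  $ S        a g h $  expand S → B a Q B
  2  $ B Q a B  a g h $  expand B → epsilon
  3  $ B Q a    a g h $  match a
  4  $ B Q      g h $    expand Q → epsilon
  5  $ B        g h $    expand B → g h
  6  $ h g      g h $    match g
  7  $ h        h $      match h
Accept reached after 7 steps.

7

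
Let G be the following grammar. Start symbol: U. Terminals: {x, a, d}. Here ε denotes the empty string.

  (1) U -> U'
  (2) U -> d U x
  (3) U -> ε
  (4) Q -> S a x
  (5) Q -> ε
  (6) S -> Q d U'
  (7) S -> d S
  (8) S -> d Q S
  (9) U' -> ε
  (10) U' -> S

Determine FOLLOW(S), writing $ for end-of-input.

{$, a, x}

FIRST(U): from U->U' we get {ε, d}; from U->d U x we get {d}; from U->ε we get {ε}. So FIRST(U) = {ε, d}.
FIRST(Q): from Q->S a x we get {d}; from Q->ε we get {ε}. So FIRST(Q) = {ε, d}.
FIRST(S): from S->Q d U' we get {d}; from S->d S we get {d}; from S->d Q S we get {d}. So FIRST(S) = {d}.
FIRST(U'): from U'->ε we get {ε}; from U'->S we get {d}. So FIRST(U') = {ε, d}.
FOLLOW(U) includes $ since U is the start symbol.
FOLLOW(U): in U->d U x, U is followed by x with FIRST {x}. Thus FOLLOW(U) = {$, x}.
FOLLOW(Q): in S->Q d U', Q is followed by d U' with FIRST {d}; in S->d Q S, Q is followed by S with FIRST {d}. Thus FOLLOW(Q) = {d}.
FOLLOW(S): in Q->S a x, S is followed by a x with FIRST {a}; in S->d S, the suffix after S is empty (adds nothing new); in S->d Q S, the suffix after S is empty (adds nothing new); in U'->S, the suffix after S is empty, so FOLLOW(S) ⊇ FOLLOW(U') = {$, a, x}. Thus FOLLOW(S) = {$, a, x}.
FOLLOW(U'): in U->U', the suffix after U' is empty, so FOLLOW(U') ⊇ FOLLOW(U) = {$, x}; in S->Q d U', the suffix after U' is empty, so FOLLOW(U') ⊇ FOLLOW(S) = {$, a, x}. Thus FOLLOW(U') = {$, a, x}.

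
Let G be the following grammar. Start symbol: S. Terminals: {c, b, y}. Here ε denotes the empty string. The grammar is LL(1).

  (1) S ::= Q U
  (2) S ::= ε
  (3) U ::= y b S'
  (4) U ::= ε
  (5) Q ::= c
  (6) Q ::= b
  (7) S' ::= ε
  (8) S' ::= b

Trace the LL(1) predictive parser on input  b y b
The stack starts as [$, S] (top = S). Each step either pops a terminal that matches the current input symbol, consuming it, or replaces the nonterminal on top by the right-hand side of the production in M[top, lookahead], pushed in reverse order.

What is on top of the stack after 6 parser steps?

     Stack     Input    Action
  1  $ S       b y b $  expand S ::= Q U
  2  $ U Q     b y b $  expand Q ::= b
  3  $ U b     b y b $  match b
  4  $ U       y b $    expand U ::= y b S'
  5  $ S' b y  y b $    match y
  6  $ S' b    b $      match b
Stack after step 6: $ S' (top = S').

S'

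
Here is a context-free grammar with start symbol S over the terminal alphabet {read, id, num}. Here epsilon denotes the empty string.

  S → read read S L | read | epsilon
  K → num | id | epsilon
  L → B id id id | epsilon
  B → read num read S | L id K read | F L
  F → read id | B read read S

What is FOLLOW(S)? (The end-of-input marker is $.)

FIRST(S) = {epsilon, read}
FIRST(K) = {epsilon, id, num}
FIRST(L) = {epsilon, id, read}  (via B id id id)
FIRST(B) = {id, read}  (via L id K read, F L)
FIRST(F) = {id, read}  (via B read read S)
FOLLOW(S) includes $ since S is the start symbol.
FOLLOW(K): in B→L id K read, K is followed by read with FIRST {read}. Thus FOLLOW(K) = {read}.
FOLLOW(B): in L→B id id id, B is followed by id id id with FIRST {id}; in F→B read read S, B is followed by read read S with FIRST {read}. Thus FOLLOW(B) = {id, read}.
FOLLOW(F): in B→F L, F is followed by L with FIRST {epsilon, id, read}; in B→F L, the suffix after F is nullable, so FOLLOW(F) ⊇ FOLLOW(B) = {id, read}. Thus FOLLOW(F) = {id, read}.
FOLLOW(S): in S→read read S L, S is followed by L with FIRST {epsilon, id, read}; in S→read read S L, the suffix after S is nullable (adds nothing new); in B→read num read S, the suffix after S is empty, so FOLLOW(S) ⊇ FOLLOW(B) = {id, read}; in F→B read read S, the suffix after S is empty, so FOLLOW(S) ⊇ FOLLOW(F) = {id, read}. Thus FOLLOW(S) = {$, id, read}.
FOLLOW(L): in S→read read S L, the suffix after L is empty, so FOLLOW(L) ⊇ FOLLOW(S) = {$, id, read}; in B→L id K read, L is followed by id K read with FIRST {id}; in B→F L, the suffix after L is empty, so FOLLOW(L) ⊇ FOLLOW(B) = {id, read}. Thus FOLLOW(L) = {$, id, read}.

{$, id, read}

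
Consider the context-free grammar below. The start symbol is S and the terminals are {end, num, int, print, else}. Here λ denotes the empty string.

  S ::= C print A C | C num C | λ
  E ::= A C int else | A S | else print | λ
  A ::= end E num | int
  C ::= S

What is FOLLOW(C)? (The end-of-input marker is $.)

FIRST(A): from A::=end E num we get {end}; from A::=int we get {int}. So FIRST(A) = {end, int}.
FIRST(E): from E::=A C int else we get {end, int}; from E::=A S we get {end, int}; from E::=else print we get {else}; from E::=λ we get {λ}. So FIRST(E) = {λ, else, end, int}.
FIRST(S): from S::=C print A C we get {num, print}; from S::=C num C we get {num, print}; from S::=λ we get {λ}. So FIRST(S) = {λ, num, print}.
FIRST(C): from C::=S we get {λ, num, print}. So FIRST(C) = {λ, num, print}.
FOLLOW(S) includes $ since S is the start symbol.
FOLLOW(E): in A::=end E num, E is followed by num with FIRST {num}. Thus FOLLOW(E) = {num}.
FOLLOW(S): in E::=A S, the suffix after S is empty, so FOLLOW(S) ⊇ FOLLOW(E) = {num}; in C::=S, the suffix after S is empty, so FOLLOW(S) ⊇ FOLLOW(C) = {$, int, num, print}. Thus FOLLOW(S) = {$, int, num, print}.
FOLLOW(A): in S::=C print A C, A is followed by C with FIRST {λ, num, print}; in S::=C print A C, the suffix after A is nullable, so FOLLOW(A) ⊇ FOLLOW(S) = {$, int, num, print}; in E::=A C int else, A is followed by C int else with FIRST {int, num, print}; in E::=A S, A is followed by S with FIRST {λ, num, print}; in E::=A S, the suffix after A is nullable, so FOLLOW(A) ⊇ FOLLOW(E) = {num}. Thus FOLLOW(A) = {$, int, num, print}.
FOLLOW(C): in S::=C print A C (occurrence 1), C is followed by print A C with FIRST {print}; in S::=C print A C (occurrence 2), the suffix after C is empty, so FOLLOW(C) ⊇ FOLLOW(S) = {$, int, num, print}; in S::=C num C (occurrence 1), C is followed by num C with FIRST {num}; in S::=C num C (occurrence 2), the suffix after C is empty, so FOLLOW(C) ⊇ FOLLOW(S) = {$, int, num, print}; in E::=A C int else, C is followed by int else with FIRST {int}. Thus FOLLOW(C) = {$, int, num, print}.

{$, int, num, print}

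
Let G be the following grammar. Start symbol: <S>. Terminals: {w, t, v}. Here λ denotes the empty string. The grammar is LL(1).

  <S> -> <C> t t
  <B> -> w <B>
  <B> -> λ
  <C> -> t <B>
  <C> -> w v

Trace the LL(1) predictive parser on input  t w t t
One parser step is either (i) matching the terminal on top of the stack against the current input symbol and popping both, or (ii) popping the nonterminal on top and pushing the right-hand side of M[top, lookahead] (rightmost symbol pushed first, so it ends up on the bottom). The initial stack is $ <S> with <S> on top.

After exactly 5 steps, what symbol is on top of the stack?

<B>

     Stack        Input      Action
  1  $ <S>        t w t t $  expand <S> -> <C> t t
  2  $ t t <C>    t w t t $  expand <C> -> t <B>
  3  $ t t <B> t  t w t t $  match t
  4  $ t t <B>    w t t $    expand <B> -> w <B>
  5  $ t t <B> w  w t t $    match w
Stack after step 5: $ t t <B> (top = <B>).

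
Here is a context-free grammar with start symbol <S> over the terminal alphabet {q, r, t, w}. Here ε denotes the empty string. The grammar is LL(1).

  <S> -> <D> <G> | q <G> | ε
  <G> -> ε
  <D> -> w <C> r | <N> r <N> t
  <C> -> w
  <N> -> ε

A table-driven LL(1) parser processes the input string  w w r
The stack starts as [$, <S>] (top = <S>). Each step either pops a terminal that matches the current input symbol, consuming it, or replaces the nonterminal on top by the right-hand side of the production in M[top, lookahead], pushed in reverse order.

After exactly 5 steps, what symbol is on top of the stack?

r

     Stack          Input    Action
  1  $ <S>          w w r $  expand <S> -> <D> <G>
  2  $ <G> <D>      w w r $  expand <D> -> w <C> r
  3  $ <G> r <C> w  w w r $  match w
  4  $ <G> r <C>    w r $    expand <C> -> w
  5  $ <G> r w      w r $    match w
Stack after step 5: $ <G> r (top = r).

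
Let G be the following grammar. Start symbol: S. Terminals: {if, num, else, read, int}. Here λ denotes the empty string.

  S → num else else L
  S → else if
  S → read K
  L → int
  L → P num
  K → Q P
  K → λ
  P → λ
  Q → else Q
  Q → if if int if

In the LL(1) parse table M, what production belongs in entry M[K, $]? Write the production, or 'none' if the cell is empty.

FIRST(S) = {else, num, read}
FIRST(P) = {λ}
FIRST(Q) = {else, if}
FIRST(L) = {int, num}  (via P num)
FIRST(K) = {λ, else, if}  (via Q P)
FOLLOW(S) includes $ since S is the start symbol.
FOLLOW(S): S appears on no right-hand side. Thus FOLLOW(S) = {$}.
FOLLOW(K): in S→read K, the suffix after K is empty, so FOLLOW(K) ⊇ FOLLOW(S) = {$}. Thus FOLLOW(K) = {$}.
For K → Q P: FIRST(Q P) = {else, if}, so it goes in M[K, t] for t ∈ {else, if}.
For K → λ: FIRST(λ) = {λ}, so it goes in M[K, t] for t ∈ {}; since λ ∈ FIRST, also for every t ∈ FOLLOW(K) = {$}.

K → λ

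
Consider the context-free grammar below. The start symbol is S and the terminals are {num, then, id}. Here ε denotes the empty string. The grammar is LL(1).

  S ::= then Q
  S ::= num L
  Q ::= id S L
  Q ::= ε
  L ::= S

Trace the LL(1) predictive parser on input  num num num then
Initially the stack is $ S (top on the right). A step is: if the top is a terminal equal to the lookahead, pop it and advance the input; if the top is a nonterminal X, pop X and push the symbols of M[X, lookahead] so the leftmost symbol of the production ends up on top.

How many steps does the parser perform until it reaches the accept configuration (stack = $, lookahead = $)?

12

      Stack     Input               Action
   1  $ S       num num num then $  expand S ::= num L
   2  $ L num   num num num then $  match num
   3  $ L       num num then $      expand L ::= S
   4  $ S       num num then $      expand S ::= num L
   5  $ L num   num num then $      match num
   6  $ L       num then $          expand L ::= S
   7  $ S       num then $          expand S ::= num L
   8  $ L num   num then $          match num
   9  $ L       then $              expand L ::= S
  10  $ S       then $              expand S ::= then Q
  11  $ Q then  then $              match then
  12  $ Q       $                   expand Q ::= ε
Accept reached after 12 steps.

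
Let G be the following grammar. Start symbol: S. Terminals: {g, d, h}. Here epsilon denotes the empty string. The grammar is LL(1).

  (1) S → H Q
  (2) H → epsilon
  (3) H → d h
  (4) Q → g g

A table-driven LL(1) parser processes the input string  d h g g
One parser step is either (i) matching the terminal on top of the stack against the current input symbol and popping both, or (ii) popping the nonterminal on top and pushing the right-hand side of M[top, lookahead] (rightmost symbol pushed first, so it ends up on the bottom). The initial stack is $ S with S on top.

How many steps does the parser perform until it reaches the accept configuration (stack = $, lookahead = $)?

7

     Stack    Input      Action
  1  $ S      d h g g $  expand S → H Q
  2  $ Q H    d h g g $  expand H → d h
  3  $ Q h d  d h g g $  match d
  4  $ Q h    h g g $    match h
  5  $ Q      g g $      expand Q → g g
  6  $ g g    g g $      match g
  7  $ g      g $        match g
Accept reached after 7 steps.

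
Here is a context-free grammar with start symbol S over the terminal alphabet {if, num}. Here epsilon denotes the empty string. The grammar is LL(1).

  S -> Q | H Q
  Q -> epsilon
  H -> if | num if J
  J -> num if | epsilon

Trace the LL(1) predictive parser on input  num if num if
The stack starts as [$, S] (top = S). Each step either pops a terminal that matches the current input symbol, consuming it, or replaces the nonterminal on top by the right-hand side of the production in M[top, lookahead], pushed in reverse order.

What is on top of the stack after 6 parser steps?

     Stack         Input            Action
  1  $ S           num if num if $  expand S -> H Q
  2  $ Q H         num if num if $  expand H -> num if J
  3  $ Q J if num  num if num if $  match num
  4  $ Q J if      if num if $      match if
  5  $ Q J         num if $         expand J -> num if
  6  $ Q if num    num if $         match num
Stack after step 6: $ Q if (top = if).

if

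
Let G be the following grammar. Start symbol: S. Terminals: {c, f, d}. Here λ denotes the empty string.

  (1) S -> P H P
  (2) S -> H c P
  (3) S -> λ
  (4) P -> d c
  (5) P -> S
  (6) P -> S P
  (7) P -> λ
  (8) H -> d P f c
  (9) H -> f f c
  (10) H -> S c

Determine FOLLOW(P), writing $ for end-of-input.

{$, c, d, f}

FIRST(S): from S->P H P we get {c, d, f}; from S->H c P we get {c, d, f}; from S->λ we get {λ}. So FIRST(S) = {λ, c, d, f}.
FIRST(P): from P->d c we get {d}; from P->S we get {λ, c, d, f}; from P->S P we get {λ, c, d, f}; from P->λ we get {λ}. So FIRST(P) = {λ, c, d, f}.
FIRST(H): from H->d P f c we get {d}; from H->f f c we get {f}; from H->S c we get {c, d, f}. So FIRST(H) = {c, d, f}.
FOLLOW(S) includes $ since S is the start symbol.
FOLLOW(S): in P->S, the suffix after S is empty, so FOLLOW(S) ⊇ FOLLOW(P) = {$, c, d, f}; in P->S P, S is followed by P with FIRST {λ, c, d, f}; in P->S P, the suffix after S is nullable, so FOLLOW(S) ⊇ FOLLOW(P) = {$, c, d, f}; in H->S c, S is followed by c with FIRST {c}. Thus FOLLOW(S) = {$, c, d, f}.
FOLLOW(P): in S->P H P (occurrence 1), P is followed by H P with FIRST {c, d, f}; in S->P H P (occurrence 2), the suffix after P is empty, so FOLLOW(P) ⊇ FOLLOW(S) = {$, c, d, f}; in S->H c P, the suffix after P is empty, so FOLLOW(P) ⊇ FOLLOW(S) = {$, c, d, f}; in P->S P, the suffix after P is empty (adds nothing new); in H->d P f c, P is followed by f c with FIRST {f}. Thus FOLLOW(P) = {$, c, d, f}.
FOLLOW(H): in S->P H P, H is followed by P with FIRST {λ, c, d, f}; in S->P H P, the suffix after H is nullable, so FOLLOW(H) ⊇ FOLLOW(S) = {$, c, d, f}; in S->H c P, H is followed by c P with FIRST {c}. Thus FOLLOW(H) = {$, c, d, f}.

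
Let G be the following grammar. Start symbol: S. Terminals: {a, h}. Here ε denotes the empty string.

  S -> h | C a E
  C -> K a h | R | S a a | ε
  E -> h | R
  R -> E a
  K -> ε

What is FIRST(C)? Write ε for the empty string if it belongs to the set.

FIRST(K) = {ε}
FIRST(S) = {a, h}  (via C a E)
FIRST(C) = {ε, a, h}  (via K a h, R, S a a)
FIRST(E) = {h}  (via R)
FIRST(R) = {h}  (via E a)

{ε, a, h}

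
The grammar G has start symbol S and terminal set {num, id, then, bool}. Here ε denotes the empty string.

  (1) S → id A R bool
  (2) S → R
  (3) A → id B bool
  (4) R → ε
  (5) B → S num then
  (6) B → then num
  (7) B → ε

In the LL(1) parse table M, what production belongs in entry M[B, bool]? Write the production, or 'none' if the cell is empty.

FIRST(A) = {id}
FIRST(R) = {ε}
FIRST(S) = {ε, id}  (via R)
FIRST(B) = {ε, id, num, then}  (via S num then)
FOLLOW(S) includes $ since S is the start symbol.
FOLLOW(B): in A→id B bool, B is followed by bool with FIRST {bool}. Thus FOLLOW(B) = {bool}.
For B → S num then: FIRST(S num then) = {id, num}, so it goes in M[B, t] for t ∈ {id, num}.
For B → then num: FIRST(then num) = {then}, so it goes in M[B, t] for t ∈ {then}.
For B → ε: FIRST(ε) = {ε}, so it goes in M[B, t] for t ∈ {}; since ε ∈ FIRST, also for every t ∈ FOLLOW(B) = {bool}.

B → ε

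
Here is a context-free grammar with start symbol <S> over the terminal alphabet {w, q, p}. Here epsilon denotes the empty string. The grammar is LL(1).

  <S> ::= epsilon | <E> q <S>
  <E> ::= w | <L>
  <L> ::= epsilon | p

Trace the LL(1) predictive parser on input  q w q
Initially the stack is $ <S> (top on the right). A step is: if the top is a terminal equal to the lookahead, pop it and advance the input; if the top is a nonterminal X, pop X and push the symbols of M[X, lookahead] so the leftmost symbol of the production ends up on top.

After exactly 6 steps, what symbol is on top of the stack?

w

     Stack        Input    Action
  1  $ <S>        q w q $  expand <S> ::= <E> q <S>
  2  $ <S> q <E>  q w q $  expand <E> ::= <L>
  3  $ <S> q <L>  q w q $  expand <L> ::= epsilon
  4  $ <S> q      q w q $  match q
  5  $ <S>        w q $    expand <S> ::= <E> q <S>
  6  $ <S> q <E>  w q $    expand <E> ::= w
Stack after step 6: $ <S> q w (top = w).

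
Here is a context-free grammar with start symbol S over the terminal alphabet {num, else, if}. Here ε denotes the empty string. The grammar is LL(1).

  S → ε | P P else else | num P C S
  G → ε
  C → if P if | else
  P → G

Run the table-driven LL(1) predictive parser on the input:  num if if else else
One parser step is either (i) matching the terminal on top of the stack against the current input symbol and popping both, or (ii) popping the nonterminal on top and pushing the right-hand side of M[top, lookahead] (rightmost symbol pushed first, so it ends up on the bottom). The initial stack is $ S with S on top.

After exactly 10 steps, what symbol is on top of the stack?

P

step 1: stack=$ S  input=num if if else else $  — expand S → num P C S
step 2: stack=$ S C P num  input=num if if else else $  — match num
step 3: stack=$ S C P  input=if if else else $  — expand P → G
step 4: stack=$ S C G  input=if if else else $  — expand G → ε
step 5: stack=$ S C  input=if if else else $  — expand C → if P if
step 6: stack=$ S if P if  input=if if else else $  — match if
step 7: stack=$ S if P  input=if else else $  — expand P → G
step 8: stack=$ S if G  input=if else else $  — expand G → ε
step 9: stack=$ S if  input=if else else $  — match if
step 10: stack=$ S  input=else else $  — expand S → P P else else
Stack after step 10: $ else else P P (top = P).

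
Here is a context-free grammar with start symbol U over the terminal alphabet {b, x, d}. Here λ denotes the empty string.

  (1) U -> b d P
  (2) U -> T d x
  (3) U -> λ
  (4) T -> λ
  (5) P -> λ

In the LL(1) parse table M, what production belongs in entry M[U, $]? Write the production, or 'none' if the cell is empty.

FIRST(T): from T->λ we get {λ}. So FIRST(T) = {λ}.
FIRST(P): from P->λ we get {λ}. So FIRST(P) = {λ}.
FIRST(U): from U->b d P we get {b}; from U->T d x we get {d}; from U->λ we get {λ}. So FIRST(U) = {λ, b, d}.
FOLLOW(U) includes $ since U is the start symbol.
FOLLOW(U): U appears on no right-hand side. Thus FOLLOW(U) = {$}.
For U -> b d P: FIRST(b d P) = {b}, so it goes in M[U, t] for t ∈ {b}.
For U -> T d x: FIRST(T d x) = {d}, so it goes in M[U, t] for t ∈ {d}.
For U -> λ: FIRST(λ) = {λ}, so it goes in M[U, t] for t ∈ {}; since λ ∈ FIRST, also for every t ∈ FOLLOW(U) = {$}.

U -> λ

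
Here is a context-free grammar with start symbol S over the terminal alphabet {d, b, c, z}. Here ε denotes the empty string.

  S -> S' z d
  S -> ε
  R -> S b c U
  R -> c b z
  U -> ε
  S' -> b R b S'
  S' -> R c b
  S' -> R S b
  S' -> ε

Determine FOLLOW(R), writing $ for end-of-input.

{b, c, z}

FIRST(U) = {ε}
FIRST(S) = {ε, b, c, z}  (via S' z d)
FIRST(R) = {b, c, z}  (via S b c U)
FIRST(S') = {ε, b, c, z}  (via R c b, R S b)
FOLLOW(S) includes $ since S is the start symbol.
FOLLOW(S): in R->S b c U, S is followed by b c U with FIRST {b}; in S'->R S b, S is followed by b with FIRST {b}. Thus FOLLOW(S) = {$, b}.
FOLLOW(R): in S'->b R b S', R is followed by b S' with FIRST {b}; in S'->R c b, R is followed by c b with FIRST {c}; in S'->R S b, R is followed by S b with FIRST {b, c, z}. Thus FOLLOW(R) = {b, c, z}.
FOLLOW(U): in R->S b c U, the suffix after U is empty, so FOLLOW(U) ⊇ FOLLOW(R) = {b, c, z}. Thus FOLLOW(U) = {b, c, z}.
FOLLOW(S'): in S->S' z d, S' is followed by z d with FIRST {z}; in S'->b R b S', the suffix after S' is empty (adds nothing new). Thus FOLLOW(S') = {z}.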